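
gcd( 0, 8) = 8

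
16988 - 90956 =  - 73968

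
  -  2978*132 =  - 393096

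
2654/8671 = 2654/8671 = 0.31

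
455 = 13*35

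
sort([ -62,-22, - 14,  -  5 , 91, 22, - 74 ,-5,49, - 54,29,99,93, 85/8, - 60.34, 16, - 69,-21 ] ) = [-74,-69 , - 62, - 60.34, - 54,-22, - 21,-14, - 5 , - 5,85/8 , 16,22,29,49,91 , 93 , 99 ]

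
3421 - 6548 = - 3127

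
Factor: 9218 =2^1 * 11^1 * 419^1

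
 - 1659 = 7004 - 8663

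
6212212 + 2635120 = 8847332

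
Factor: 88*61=2^3*11^1*61^1 = 5368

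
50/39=1  +  11/39 = 1.28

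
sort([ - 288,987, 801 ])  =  [ - 288, 801,987]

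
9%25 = 9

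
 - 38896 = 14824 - 53720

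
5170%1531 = 577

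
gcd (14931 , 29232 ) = 63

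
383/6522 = 383/6522 =0.06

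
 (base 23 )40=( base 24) 3K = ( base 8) 134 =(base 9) 112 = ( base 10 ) 92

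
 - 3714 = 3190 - 6904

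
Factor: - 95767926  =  - 2^1*3^1*53^1*61^1*4937^1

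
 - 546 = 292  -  838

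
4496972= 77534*58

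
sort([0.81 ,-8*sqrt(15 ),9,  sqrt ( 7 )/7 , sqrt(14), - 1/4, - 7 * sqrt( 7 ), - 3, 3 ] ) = [ - 8*sqrt(15 ), - 7 * sqrt( 7 ), - 3, - 1/4 , sqrt ( 7)/7,0.81 , 3,sqrt (14 ),9 ] 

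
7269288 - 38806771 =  - 31537483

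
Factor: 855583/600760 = 2^( - 3 )*5^( - 1)*23^ ( - 1)*317^1*653^(-1 )*2699^1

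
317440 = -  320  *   ( -992 ) 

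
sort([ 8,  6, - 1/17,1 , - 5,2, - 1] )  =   [ - 5, - 1, - 1/17,1,2,6,8]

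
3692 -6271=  - 2579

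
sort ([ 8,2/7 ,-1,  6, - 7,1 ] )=[ - 7, -1,2/7,  1, 6,8 ] 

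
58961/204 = 289 + 5/204 = 289.02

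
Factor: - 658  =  -2^1*7^1*47^1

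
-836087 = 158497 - 994584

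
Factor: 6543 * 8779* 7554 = 2^1*3^3*727^1 * 1259^1*8779^1 = 433909291338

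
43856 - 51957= - 8101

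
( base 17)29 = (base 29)1E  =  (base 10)43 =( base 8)53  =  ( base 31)1C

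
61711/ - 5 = -61711/5 = - 12342.20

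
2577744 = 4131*624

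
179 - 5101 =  - 4922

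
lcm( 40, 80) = 80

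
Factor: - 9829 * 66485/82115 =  - 130696213/16423=- 11^(-1)*1493^( - 1)*9829^1*13297^1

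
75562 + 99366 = 174928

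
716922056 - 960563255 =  - 243641199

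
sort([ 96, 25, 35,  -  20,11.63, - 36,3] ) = [ - 36, - 20, 3 , 11.63, 25 , 35, 96]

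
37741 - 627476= - 589735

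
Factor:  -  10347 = -3^1*3449^1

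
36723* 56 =2056488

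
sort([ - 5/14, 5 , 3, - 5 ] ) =[-5, - 5/14 , 3, 5]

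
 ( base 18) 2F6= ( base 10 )924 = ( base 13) 561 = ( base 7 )2460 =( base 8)1634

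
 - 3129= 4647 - 7776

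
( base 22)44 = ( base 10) 92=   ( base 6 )232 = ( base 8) 134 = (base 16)5C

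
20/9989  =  20/9989 = 0.00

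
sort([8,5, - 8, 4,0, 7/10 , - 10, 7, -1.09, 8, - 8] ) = [ - 10,-8, -8, - 1.09 , 0, 7/10,  4,  5,7, 8, 8 ]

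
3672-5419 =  - 1747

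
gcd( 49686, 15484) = 98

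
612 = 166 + 446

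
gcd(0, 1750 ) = 1750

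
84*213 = 17892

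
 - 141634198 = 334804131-476438329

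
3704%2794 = 910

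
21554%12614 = 8940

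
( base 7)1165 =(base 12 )307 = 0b110110111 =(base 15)1e4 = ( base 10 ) 439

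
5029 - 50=4979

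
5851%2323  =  1205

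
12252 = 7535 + 4717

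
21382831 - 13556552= 7826279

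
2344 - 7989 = -5645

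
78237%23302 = 8331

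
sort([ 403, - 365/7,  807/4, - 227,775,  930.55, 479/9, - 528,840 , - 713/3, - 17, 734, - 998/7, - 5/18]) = [ - 528,  -  713/3,- 227, - 998/7, - 365/7, - 17,-5/18, 479/9,807/4,403,734, 775, 840, 930.55]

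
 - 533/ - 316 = 1+217/316 = 1.69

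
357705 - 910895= -553190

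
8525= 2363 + 6162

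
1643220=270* 6086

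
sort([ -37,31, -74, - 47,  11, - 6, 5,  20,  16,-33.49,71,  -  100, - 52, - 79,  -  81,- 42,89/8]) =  [ - 100, - 81, - 79, - 74, - 52, - 47  ,  -  42, - 37, - 33.49,-6,5, 11,89/8, 16, 20,31,  71]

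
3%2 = 1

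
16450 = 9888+6562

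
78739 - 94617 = -15878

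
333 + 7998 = 8331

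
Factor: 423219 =3^1*141073^1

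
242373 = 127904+114469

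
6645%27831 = 6645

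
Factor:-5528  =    -  2^3*691^1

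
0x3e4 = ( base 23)1K7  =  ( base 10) 996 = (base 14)512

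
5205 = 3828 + 1377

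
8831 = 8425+406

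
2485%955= 575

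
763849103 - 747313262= 16535841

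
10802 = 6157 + 4645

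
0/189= 0 = 0.00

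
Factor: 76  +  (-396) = -320 = -2^6*5^1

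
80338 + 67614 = 147952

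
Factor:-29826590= - 2^1 * 5^1*2982659^1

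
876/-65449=-1+64573/65449 = - 0.01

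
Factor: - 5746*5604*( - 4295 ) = 138301508280  =  2^3  *3^1*5^1*13^2*17^1*467^1 * 859^1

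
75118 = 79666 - 4548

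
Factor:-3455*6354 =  - 2^1*3^2*5^1*353^1*691^1 = - 21953070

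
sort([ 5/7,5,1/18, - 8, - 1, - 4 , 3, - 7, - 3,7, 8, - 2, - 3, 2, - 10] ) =[ - 10, - 8, - 7, - 4, - 3, - 3 ,-2, - 1,1/18,5/7 , 2,3,5,7,8] 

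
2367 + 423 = 2790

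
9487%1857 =202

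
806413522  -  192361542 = 614051980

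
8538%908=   366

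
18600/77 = 18600/77=241.56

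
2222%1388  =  834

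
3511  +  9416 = 12927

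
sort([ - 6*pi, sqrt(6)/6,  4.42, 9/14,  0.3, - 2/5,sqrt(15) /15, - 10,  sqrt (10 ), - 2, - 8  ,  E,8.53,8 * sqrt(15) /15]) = [ - 6*pi, - 10, - 8 , - 2 , - 2/5 , sqrt(15)/15  ,  0.3, sqrt(6 ) /6, 9/14, 8*sqrt(15 ) /15,E,sqrt(10),4.42,8.53]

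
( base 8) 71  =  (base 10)57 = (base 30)1r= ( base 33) 1o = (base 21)2F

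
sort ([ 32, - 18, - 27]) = [-27, - 18,32] 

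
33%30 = 3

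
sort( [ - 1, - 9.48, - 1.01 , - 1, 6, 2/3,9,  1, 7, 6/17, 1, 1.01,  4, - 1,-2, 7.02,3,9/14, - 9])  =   [ -9.48, - 9,-2, - 1.01, - 1, - 1, - 1, 6/17,9/14, 2/3,1, 1,1.01 , 3, 4,6,7, 7.02 , 9] 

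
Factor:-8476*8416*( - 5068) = 2^9*7^1*13^1*163^1*181^1*263^1 = 361520793088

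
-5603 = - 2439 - 3164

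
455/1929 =455/1929 = 0.24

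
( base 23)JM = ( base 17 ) 1A0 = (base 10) 459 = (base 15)209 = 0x1CB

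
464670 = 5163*90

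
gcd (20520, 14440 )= 760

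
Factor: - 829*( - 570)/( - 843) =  - 2^1*5^1 * 19^1*281^( - 1 )*829^1  =  - 157510/281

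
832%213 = 193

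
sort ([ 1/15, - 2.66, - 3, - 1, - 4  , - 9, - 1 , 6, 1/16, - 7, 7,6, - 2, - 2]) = [ - 9, - 7 , - 4,  -  3, - 2.66, - 2, - 2,  -  1, - 1,1/16, 1/15,6, 6,  7]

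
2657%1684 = 973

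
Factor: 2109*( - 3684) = - 7769556 = -2^2*3^2*19^1*37^1*307^1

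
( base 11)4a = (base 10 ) 54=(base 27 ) 20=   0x36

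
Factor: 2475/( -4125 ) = - 3^1* 5^( - 1) = - 3/5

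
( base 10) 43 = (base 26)1H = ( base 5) 133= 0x2B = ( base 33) 1A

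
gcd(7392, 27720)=1848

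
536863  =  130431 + 406432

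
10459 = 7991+2468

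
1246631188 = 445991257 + 800639931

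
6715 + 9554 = 16269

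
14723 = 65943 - 51220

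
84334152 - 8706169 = 75627983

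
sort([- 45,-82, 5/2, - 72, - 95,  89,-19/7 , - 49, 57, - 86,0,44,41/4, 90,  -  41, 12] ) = [-95, - 86, - 82, - 72, - 49 , - 45,-41, - 19/7, 0, 5/2,41/4,  12, 44, 57,  89,  90 ] 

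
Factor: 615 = 3^1 * 5^1*41^1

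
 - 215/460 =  - 43/92=-  0.47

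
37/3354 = 37/3354=0.01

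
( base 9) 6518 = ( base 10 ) 4796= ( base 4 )1022330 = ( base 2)1001010111100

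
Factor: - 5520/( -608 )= 2^( - 1 )*3^1* 5^1*19^( - 1)*23^1 = 345/38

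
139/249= 139/249 = 0.56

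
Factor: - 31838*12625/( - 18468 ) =200977375/9234= 2^( - 1 )*3^ ( - 5 )*5^3*19^(  -  1 )*101^1*15919^1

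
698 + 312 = 1010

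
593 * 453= 268629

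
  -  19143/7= -2735 + 2/7 = - 2734.71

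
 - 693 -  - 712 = 19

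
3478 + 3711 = 7189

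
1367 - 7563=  -6196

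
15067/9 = 15067/9 = 1674.11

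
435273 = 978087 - 542814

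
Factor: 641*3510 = 2^1 * 3^3*5^1*13^1 * 641^1  =  2249910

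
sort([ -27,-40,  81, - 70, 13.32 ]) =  [- 70 , - 40, - 27,13.32,  81]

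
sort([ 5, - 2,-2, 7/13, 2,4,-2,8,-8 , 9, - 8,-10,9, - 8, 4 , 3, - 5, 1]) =[-10,-8, - 8, - 8,  -  5, - 2,-2 , - 2 , 7/13,  1,2,3,  4,4,5,8 , 9 , 9]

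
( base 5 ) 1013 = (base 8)205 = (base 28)4l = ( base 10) 133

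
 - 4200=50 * (  -  84 ) 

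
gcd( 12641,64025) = 1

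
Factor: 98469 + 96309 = 2^1*3^3 * 3607^1 = 194778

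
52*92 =4784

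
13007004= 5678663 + 7328341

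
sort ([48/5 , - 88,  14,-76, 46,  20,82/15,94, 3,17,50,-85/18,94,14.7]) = [ - 88, -76, - 85/18,3,82/15 , 48/5,14,14.7, 17, 20 , 46, 50,94 , 94 ]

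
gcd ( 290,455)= 5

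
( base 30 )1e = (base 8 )54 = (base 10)44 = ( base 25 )1j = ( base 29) 1F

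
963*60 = 57780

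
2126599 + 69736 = 2196335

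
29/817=29/817  =  0.04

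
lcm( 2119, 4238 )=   4238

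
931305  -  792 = 930513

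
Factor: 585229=37^1*15817^1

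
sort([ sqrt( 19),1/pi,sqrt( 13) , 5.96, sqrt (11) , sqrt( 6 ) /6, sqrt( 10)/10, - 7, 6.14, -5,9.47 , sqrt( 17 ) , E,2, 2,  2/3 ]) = [ -7,  -  5,sqrt(10 )/10, 1/pi , sqrt( 6 )/6,2/3,2,  2 , E,sqrt( 11 ), sqrt(13),sqrt( 17),sqrt( 19),5.96,6.14, 9.47]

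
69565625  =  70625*985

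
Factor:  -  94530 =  - 2^1 * 3^1*5^1*23^1 * 137^1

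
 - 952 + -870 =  - 1822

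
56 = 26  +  30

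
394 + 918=1312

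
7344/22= 3672/11  =  333.82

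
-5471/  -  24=5471/24 = 227.96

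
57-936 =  - 879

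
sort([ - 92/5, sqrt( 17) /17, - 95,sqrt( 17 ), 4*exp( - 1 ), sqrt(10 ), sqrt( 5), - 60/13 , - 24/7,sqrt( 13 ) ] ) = [ - 95, - 92/5, - 60/13 , - 24/7,sqrt(17 ) /17,4*exp( - 1), sqrt (5),sqrt ( 10 ),sqrt( 13),  sqrt( 17) ] 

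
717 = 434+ 283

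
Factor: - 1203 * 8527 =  - 3^1*401^1*8527^1 = -10257981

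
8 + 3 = 11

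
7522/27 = 7522/27 = 278.59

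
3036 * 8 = 24288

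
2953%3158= 2953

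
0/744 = 0 = 0.00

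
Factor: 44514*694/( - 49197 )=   -  10297572/16399 = - 2^2*3^1*23^( - 2)*31^( - 1)*347^1*2473^1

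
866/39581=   866/39581 = 0.02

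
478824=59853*8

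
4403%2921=1482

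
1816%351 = 61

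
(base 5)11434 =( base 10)869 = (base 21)1k8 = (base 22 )1HB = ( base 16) 365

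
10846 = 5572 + 5274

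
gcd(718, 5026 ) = 718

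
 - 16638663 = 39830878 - 56469541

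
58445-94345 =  - 35900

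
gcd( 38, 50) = 2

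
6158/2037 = 3 + 47/2037 = 3.02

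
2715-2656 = 59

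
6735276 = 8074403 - 1339127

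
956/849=956/849=1.13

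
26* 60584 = 1575184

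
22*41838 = 920436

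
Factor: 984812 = 2^2 * 246203^1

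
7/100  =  7/100= 0.07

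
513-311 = 202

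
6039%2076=1887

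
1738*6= 10428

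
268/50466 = 134/25233 = 0.01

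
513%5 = 3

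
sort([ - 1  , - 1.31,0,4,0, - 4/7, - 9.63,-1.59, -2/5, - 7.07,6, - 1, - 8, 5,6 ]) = [ -9.63, - 8, - 7.07,-1.59,-1.31, - 1, - 1, - 4/7, -2/5,0, 0, 4,5, 6,6]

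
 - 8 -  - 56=48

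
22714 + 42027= 64741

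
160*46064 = 7370240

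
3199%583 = 284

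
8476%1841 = 1112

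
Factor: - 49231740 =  - 2^2*3^1*5^1*421^1*1949^1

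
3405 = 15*227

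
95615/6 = 15935 + 5/6 =15935.83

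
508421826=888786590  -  380364764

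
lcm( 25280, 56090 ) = 1794880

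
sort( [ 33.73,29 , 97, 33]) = [29, 33, 33.73,97]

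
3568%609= 523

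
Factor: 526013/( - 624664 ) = -2^( - 3)*  113^( - 1 )*229^1*691^( - 1) * 2297^1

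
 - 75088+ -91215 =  - 166303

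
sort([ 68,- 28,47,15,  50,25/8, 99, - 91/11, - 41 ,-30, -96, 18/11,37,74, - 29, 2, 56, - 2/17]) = [ - 96,- 41, -30 ,  -  29,-28, - 91/11,-2/17, 18/11, 2,25/8,  15,37,  47, 50, 56,68,74, 99]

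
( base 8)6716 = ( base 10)3534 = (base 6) 24210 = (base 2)110111001110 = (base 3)11211220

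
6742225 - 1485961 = 5256264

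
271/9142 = 271/9142 = 0.03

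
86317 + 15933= 102250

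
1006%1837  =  1006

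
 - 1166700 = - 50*23334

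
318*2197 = 698646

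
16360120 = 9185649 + 7174471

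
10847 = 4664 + 6183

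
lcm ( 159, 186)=9858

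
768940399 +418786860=1187727259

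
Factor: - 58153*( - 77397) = 3^1*25799^1*58153^1 =4500867741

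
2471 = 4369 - 1898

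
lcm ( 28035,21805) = 196245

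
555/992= 555/992 = 0.56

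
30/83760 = 1/2792 = 0.00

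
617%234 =149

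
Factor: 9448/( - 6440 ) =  - 1181/805 = - 5^( - 1 )*7^(  -  1)*23^( -1)*1181^1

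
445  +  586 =1031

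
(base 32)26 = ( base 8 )106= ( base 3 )2121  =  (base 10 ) 70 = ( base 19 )3d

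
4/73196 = 1/18299 = 0.00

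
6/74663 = 6/74663 =0.00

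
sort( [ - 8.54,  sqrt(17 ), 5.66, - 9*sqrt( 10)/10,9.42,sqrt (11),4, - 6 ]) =[-8.54, - 6,- 9*sqrt( 10) /10,sqrt(11),4, sqrt( 17),5.66, 9.42 ]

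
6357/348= 2119/116 = 18.27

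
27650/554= 13825/277 = 49.91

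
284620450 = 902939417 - 618318967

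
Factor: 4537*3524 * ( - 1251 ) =-2^2*3^2*13^1 * 139^1*349^1*881^1 =- 20001473388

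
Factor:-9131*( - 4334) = 39573754 = 2^1*11^1*23^1 * 197^1*397^1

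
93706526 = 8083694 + 85622832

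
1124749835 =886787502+237962333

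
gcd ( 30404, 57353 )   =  691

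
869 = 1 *869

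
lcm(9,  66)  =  198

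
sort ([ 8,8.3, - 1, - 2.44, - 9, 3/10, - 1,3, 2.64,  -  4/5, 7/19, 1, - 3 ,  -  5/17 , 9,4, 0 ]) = [-9,-3,-2.44 ,  -  1, - 1 , - 4/5,-5/17,  0 , 3/10, 7/19,1, 2.64, 3,4,8 , 8.3, 9 ]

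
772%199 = 175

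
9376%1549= 82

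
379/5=75 + 4/5 = 75.80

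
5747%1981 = 1785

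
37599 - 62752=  - 25153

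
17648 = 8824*2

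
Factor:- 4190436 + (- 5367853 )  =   -9558289 = - 13^1*41^1*79^1*227^1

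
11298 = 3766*3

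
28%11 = 6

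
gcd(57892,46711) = 1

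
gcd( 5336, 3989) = 1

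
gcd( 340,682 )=2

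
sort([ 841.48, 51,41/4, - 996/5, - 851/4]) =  [ - 851/4,  -  996/5,41/4,51, 841.48] 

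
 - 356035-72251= -428286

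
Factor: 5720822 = 2^1*2860411^1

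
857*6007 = 5147999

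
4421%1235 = 716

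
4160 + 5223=9383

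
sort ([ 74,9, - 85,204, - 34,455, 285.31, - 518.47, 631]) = [ -518.47, - 85,-34, 9, 74,204,285.31,455,631]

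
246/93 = 82/31 = 2.65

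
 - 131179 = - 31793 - 99386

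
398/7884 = 199/3942 = 0.05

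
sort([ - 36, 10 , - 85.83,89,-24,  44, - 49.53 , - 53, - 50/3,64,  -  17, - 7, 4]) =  [-85.83, - 53, - 49.53, -36, - 24, - 17 , - 50/3, - 7  ,  4, 10, 44, 64,89 ]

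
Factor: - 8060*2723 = -2^2 * 5^1*7^1 *13^1*31^1*389^1=- 21947380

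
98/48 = 2 + 1/24  =  2.04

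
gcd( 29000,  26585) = 5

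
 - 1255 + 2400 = 1145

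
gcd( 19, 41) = 1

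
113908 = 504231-390323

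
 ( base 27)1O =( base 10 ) 51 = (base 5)201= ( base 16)33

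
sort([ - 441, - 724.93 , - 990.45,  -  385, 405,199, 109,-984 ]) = [ - 990.45, - 984, - 724.93, - 441,-385, 109,  199,405 ]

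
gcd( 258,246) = 6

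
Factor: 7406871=3^1 * 47^1*131^1*401^1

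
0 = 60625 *0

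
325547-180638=144909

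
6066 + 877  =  6943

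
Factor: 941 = 941^1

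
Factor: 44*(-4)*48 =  - 2^8*3^1*11^1 = -8448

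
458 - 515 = -57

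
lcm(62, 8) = 248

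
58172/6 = 9695 + 1/3 = 9695.33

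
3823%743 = 108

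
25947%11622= 2703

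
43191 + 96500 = 139691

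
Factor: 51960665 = 5^1*10392133^1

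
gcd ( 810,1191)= 3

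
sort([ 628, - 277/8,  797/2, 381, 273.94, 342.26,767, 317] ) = [-277/8 , 273.94,317,342.26, 381, 797/2,628, 767] 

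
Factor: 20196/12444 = 99/61= 3^2*11^1*61^( -1 ) 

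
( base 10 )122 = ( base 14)8a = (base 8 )172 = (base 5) 442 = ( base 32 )3Q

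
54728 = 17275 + 37453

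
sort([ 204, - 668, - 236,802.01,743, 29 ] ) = [ - 668 , - 236,29,204,743,802.01 ] 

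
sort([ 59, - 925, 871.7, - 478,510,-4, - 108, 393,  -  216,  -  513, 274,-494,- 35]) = [-925, - 513, - 494, - 478, - 216, - 108,- 35, - 4, 59,274, 393, 510, 871.7]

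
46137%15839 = 14459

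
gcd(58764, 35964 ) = 12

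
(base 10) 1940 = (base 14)9c8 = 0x794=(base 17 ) 6C2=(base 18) 5HE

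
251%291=251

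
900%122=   46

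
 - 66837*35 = - 2339295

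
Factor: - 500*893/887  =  -2^2*5^3*19^1*47^1*887^(-1)  =  -446500/887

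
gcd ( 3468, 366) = 6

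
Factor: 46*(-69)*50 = -2^2 *3^1*5^2 *23^2=   - 158700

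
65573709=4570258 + 61003451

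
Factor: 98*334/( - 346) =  - 2^1*7^2 * 167^1*173^ ( - 1) = - 16366/173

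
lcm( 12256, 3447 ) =110304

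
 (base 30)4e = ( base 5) 1014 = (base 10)134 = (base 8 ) 206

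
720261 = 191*3771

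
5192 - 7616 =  - 2424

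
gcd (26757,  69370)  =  991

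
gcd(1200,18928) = 16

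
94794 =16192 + 78602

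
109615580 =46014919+63600661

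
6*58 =348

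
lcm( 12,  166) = 996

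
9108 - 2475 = 6633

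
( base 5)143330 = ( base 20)F4A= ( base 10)6090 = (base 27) 89F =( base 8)13712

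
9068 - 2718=6350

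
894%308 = 278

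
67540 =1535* 44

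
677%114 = 107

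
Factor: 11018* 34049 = 2^1 * 7^1*79^1*431^1*787^1= 375151882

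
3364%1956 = 1408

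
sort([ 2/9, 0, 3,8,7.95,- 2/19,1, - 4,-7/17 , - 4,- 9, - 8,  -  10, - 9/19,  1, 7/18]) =[ - 10,  -  9, - 8, - 4,-4,  -  9/19, - 7/17, - 2/19 , 0,2/9,7/18,1, 1,3, 7.95 , 8 ] 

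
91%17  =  6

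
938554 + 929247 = 1867801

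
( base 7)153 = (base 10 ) 87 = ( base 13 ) 69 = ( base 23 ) 3I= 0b1010111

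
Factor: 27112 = 2^3  *3389^1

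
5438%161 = 125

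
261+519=780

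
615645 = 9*68405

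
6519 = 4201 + 2318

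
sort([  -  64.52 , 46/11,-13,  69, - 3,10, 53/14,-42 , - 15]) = [ - 64.52, - 42,-15, - 13,-3,53/14,46/11,10,69]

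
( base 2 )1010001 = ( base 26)33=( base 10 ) 81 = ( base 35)2b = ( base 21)3i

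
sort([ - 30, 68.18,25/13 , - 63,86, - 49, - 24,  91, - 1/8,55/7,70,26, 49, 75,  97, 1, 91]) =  [ - 63, - 49, - 30, - 24, - 1/8 , 1,25/13,55/7,26,49, 68.18,70, 75,  86,91,91, 97]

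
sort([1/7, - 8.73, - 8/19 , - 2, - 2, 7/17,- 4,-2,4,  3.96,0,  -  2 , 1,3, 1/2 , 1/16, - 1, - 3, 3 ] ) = [ - 8.73, - 4 , - 3, - 2, - 2, - 2, - 2,-1 ,-8/19,0,1/16, 1/7,7/17, 1/2, 1,3, 3, 3.96, 4 ]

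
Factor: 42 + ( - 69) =-27 = -3^3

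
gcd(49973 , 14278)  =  7139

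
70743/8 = 8842 + 7/8 = 8842.88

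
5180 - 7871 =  - 2691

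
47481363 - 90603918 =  - 43122555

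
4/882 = 2/441 = 0.00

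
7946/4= 1986 + 1/2 = 1986.50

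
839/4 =209+ 3/4=209.75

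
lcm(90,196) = 8820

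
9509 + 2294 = 11803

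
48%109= 48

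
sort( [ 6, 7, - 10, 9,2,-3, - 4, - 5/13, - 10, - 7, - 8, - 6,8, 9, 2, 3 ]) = [  -  10, - 10,-8,-7,  -  6, - 4, - 3, - 5/13,2, 2,  3, 6,7, 8, 9, 9]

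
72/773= 72/773 =0.09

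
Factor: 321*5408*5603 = 9726628704 = 2^5*3^1*13^3*107^1*431^1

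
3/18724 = 3/18724 = 0.00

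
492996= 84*5869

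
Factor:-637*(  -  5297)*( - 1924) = -2^2*7^2 * 13^2* 37^1*5297^1 = -6491939636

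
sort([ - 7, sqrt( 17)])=[ - 7, sqrt( 17)]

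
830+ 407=1237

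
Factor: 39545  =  5^1*11^1*719^1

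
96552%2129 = 747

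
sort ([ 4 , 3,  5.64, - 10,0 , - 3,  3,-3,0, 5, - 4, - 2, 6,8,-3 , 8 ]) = [-10,-4, - 3, - 3, - 3, - 2, 0,0, 3, 3, 4, 5 , 5.64,6, 8 , 8 ]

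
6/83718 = 1/13953 = 0.00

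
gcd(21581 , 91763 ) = 7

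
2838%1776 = 1062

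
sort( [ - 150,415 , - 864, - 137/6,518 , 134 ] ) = [-864, - 150, - 137/6,134,415,  518]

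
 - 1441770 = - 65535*22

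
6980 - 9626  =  -2646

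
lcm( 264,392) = 12936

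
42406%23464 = 18942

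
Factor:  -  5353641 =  - 3^3*23^1*37^1*233^1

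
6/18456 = 1/3076 = 0.00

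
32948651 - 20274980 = 12673671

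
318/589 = 318/589 = 0.54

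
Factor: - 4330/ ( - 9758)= 2165/4879 = 5^1*7^( - 1)*17^( - 1)*41^ ( - 1 )*433^1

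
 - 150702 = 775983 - 926685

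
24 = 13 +11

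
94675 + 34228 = 128903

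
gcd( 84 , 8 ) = 4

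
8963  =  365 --8598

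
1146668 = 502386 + 644282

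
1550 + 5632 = 7182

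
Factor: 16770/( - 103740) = - 2^( - 1 )*7^(-1) * 19^(  -  1) *43^1= - 43/266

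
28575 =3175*9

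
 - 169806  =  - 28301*6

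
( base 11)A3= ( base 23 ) 4L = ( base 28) 41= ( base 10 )113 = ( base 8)161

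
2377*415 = 986455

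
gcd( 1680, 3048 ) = 24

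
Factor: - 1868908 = -2^2*47^1*9941^1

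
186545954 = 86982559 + 99563395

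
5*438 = 2190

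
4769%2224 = 321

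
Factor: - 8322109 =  - 263^1*31643^1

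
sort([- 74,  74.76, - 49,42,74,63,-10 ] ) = [ - 74, - 49,-10,42,  63,74,74.76]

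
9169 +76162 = 85331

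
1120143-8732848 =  - 7612705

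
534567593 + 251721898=786289491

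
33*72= 2376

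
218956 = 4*54739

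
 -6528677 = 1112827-7641504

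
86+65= 151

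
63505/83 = 765+10/83 =765.12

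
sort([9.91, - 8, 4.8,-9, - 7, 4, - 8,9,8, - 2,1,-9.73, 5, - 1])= [ -9.73, - 9,- 8, - 8, - 7 , - 2,-1, 1,4 , 4.8,5, 8, 9, 9.91]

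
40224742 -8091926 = 32132816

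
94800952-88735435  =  6065517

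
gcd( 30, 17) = 1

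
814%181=90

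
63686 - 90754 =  - 27068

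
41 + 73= 114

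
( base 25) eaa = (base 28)bdm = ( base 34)7R0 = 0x2332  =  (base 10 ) 9010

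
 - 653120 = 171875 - 824995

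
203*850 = 172550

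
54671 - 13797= 40874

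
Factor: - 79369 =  -139^1 * 571^1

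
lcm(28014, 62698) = 1316658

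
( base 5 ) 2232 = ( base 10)317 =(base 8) 475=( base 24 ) d5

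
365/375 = 73/75 = 0.97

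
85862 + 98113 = 183975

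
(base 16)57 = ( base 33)2l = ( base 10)87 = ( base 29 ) 30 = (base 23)3I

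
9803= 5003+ 4800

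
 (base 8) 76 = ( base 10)62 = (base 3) 2022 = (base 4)332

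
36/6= 6 = 6.00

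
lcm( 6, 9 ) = 18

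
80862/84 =962+9/14=962.64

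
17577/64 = 274+41/64= 274.64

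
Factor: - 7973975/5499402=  - 2^( - 1)*3^( - 1)*5^2*31^1*443^( - 1)*2069^ (-1 )*10289^1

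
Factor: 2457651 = 3^1*7^1*37^1*3163^1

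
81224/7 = 11603 + 3/7 = 11603.43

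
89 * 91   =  8099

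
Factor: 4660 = 2^2*5^1*233^1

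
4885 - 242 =4643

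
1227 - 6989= - 5762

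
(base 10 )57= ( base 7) 111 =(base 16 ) 39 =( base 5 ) 212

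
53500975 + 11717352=65218327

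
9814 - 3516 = 6298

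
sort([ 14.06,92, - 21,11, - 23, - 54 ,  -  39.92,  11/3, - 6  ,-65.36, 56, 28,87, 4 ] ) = [ - 65.36, - 54, - 39.92, - 23, - 21, - 6,11/3, 4,11, 14.06,28  ,  56,87,92] 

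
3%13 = 3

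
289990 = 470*617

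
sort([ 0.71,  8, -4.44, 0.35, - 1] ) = [-4.44,-1,  0.35,0.71,  8] 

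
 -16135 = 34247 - 50382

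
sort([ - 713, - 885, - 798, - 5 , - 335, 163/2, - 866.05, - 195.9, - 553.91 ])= [-885, - 866.05 , - 798, - 713, - 553.91, - 335, - 195.9, - 5,163/2 ]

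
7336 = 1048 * 7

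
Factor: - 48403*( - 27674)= 1339504622= 2^1*  97^1 * 101^1*137^1  *499^1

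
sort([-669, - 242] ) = [ - 669, - 242 ]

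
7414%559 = 147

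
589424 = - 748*( - 788)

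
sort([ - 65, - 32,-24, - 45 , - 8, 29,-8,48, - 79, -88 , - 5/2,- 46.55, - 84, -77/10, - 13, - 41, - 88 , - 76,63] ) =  [-88, - 88, - 84 ,- 79, - 76, - 65, - 46.55,-45,  -  41,  -  32,-24, - 13 , - 8,-8, - 77/10,-5/2, 29 , 48, 63 ] 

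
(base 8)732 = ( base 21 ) 11c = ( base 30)fo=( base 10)474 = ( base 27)HF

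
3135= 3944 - 809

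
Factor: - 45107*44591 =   -  17^1*43^2*61^1*1049^1 = -2011366237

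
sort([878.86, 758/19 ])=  [ 758/19,878.86]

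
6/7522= 3/3761 = 0.00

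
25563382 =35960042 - 10396660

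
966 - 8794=-7828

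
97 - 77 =20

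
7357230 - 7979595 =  - 622365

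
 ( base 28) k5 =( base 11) 474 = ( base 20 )185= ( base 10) 565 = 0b1000110101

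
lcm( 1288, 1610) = 6440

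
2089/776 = 2089/776 = 2.69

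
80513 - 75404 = 5109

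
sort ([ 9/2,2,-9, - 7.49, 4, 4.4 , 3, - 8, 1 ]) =[ - 9, - 8, -7.49, 1,2,3, 4, 4.4, 9/2]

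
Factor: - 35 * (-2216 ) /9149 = 2^3 *5^1 * 277^1*1307^ ( -1 )=11080/1307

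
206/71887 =206/71887 = 0.00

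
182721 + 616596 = 799317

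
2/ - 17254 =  - 1 + 8626/8627 = - 0.00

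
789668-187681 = 601987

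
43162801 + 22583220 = 65746021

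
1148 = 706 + 442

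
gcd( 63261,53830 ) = 1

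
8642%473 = 128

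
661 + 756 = 1417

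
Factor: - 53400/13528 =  - 75/19 = - 3^1 *5^2*19^(-1)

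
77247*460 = 35533620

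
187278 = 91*2058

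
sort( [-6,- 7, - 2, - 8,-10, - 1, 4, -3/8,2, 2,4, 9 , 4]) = [ - 10, - 8, - 7,- 6, - 2, - 1,-3/8, 2, 2,  4 , 4,  4, 9 ]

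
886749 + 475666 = 1362415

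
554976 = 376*1476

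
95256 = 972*98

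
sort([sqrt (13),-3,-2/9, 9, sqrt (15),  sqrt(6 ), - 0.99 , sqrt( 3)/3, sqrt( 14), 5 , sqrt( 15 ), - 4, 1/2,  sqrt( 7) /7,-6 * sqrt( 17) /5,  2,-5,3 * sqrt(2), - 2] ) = [ - 5,-6 * sqrt( 17 ) /5,-4, - 3, - 2, - 0.99,-2/9,  sqrt( 7)/7 , 1/2,  sqrt( 3)/3,  2,sqrt( 6 ), sqrt(13), sqrt(14), sqrt( 15), sqrt ( 15) , 3*sqrt(2), 5, 9]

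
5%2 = 1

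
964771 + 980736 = 1945507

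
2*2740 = 5480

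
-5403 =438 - 5841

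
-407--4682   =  4275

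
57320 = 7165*8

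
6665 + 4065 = 10730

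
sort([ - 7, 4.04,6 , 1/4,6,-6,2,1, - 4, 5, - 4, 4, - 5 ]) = [ - 7, - 6, - 5, - 4,  -  4,1/4, 1, 2,4,4.04, 5,6,6]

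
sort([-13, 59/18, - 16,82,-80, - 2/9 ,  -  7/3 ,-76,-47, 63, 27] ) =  [ - 80, - 76, - 47, - 16, - 13, - 7/3, - 2/9 , 59/18, 27, 63, 82 ]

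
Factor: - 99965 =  - 5^1*19993^1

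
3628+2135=5763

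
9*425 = 3825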